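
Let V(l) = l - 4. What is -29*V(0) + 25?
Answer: 141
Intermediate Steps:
V(l) = -4 + l
-29*V(0) + 25 = -29*(-4 + 0) + 25 = -29*(-4) + 25 = 116 + 25 = 141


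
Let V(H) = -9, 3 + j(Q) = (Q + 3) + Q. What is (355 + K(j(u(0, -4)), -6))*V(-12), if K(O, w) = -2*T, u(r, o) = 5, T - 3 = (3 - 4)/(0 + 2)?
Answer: -3150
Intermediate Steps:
T = 5/2 (T = 3 + (3 - 4)/(0 + 2) = 3 - 1/2 = 5/2 ≈ 2.5000)
j(Q) = 2*Q (j(Q) = -3 + ((Q + 3) + Q) = -3 + ((3 + Q) + Q) = -3 + (3 + 2*Q) = 2*Q)
K(O, w) = -5 (K(O, w) = -2*5/2 = -5)
(355 + K(j(u(0, -4)), -6))*V(-12) = (355 - 5)*(-9) = 350*(-9) = -3150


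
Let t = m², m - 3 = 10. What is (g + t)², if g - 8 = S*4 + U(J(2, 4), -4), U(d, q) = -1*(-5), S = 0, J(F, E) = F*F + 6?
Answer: 33124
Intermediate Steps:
J(F, E) = 6 + F² (J(F, E) = F² + 6 = 6 + F²)
m = 13 (m = 3 + 10 = 13)
U(d, q) = 5
t = 169 (t = 13² = 169)
g = 13 (g = 8 + (0*4 + 5) = 8 + (0 + 5) = 8 + 5 = 13)
(g + t)² = (13 + 169)² = 182² = 33124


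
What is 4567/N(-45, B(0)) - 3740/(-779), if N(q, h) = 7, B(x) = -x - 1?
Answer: 3583873/5453 ≈ 657.23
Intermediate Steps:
B(x) = -1 - x
4567/N(-45, B(0)) - 3740/(-779) = 4567/7 - 3740/(-779) = 4567*(1/7) - 3740*(-1/779) = 4567/7 + 3740/779 = 3583873/5453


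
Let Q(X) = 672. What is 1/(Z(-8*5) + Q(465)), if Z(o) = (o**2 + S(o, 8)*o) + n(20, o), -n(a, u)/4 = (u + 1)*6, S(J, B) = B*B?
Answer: 1/648 ≈ 0.0015432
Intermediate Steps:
S(J, B) = B**2
n(a, u) = -24 - 24*u (n(a, u) = -4*(u + 1)*6 = -4*(1 + u)*6 = -4*(6 + 6*u) = -24 - 24*u)
Z(o) = -24 + o**2 + 40*o (Z(o) = (o**2 + 8**2*o) + (-24 - 24*o) = (o**2 + 64*o) + (-24 - 24*o) = -24 + o**2 + 40*o)
1/(Z(-8*5) + Q(465)) = 1/((-24 + (-8*5)**2 + 40*(-8*5)) + 672) = 1/((-24 + (-40)**2 + 40*(-40)) + 672) = 1/((-24 + 1600 - 1600) + 672) = 1/(-24 + 672) = 1/648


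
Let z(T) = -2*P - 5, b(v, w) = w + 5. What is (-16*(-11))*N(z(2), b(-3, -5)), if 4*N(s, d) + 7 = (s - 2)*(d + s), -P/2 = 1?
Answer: -176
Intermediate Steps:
P = -2 (P = -2*1 = -2)
b(v, w) = 5 + w
z(T) = -1 (z(T) = -2*(-2) - 5 = 4 - 5 = -1)
N(s, d) = -7/4 + (-2 + s)*(d + s)/4 (N(s, d) = -7/4 + ((s - 2)*(d + s))/4 = -7/4 + ((-2 + s)*(d + s))/4 = -7/4 + (-2 + s)*(d + s)/4)
(-16*(-11))*N(z(2), b(-3, -5)) = (-16*(-11))*(-7/4 - (5 - 5)/2 - 1/2*(-1) + (1/4)*(-1)**2 + (1/4)*(5 - 5)*(-1)) = 176*(-7/4 - 1/2*0 + 1/2 + (1/4)*1 + (1/4)*0*(-1)) = 176*(-7/4 + 0 + 1/2 + 1/4 + 0) = 176*(-1) = -176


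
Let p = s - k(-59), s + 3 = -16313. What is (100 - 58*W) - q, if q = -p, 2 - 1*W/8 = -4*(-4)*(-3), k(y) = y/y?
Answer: -39417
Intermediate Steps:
k(y) = 1
s = -16316 (s = -3 - 16313 = -16316)
W = 400 (W = 16 - 8*(-4*(-4))*(-3) = 16 - 128*(-3) = 16 - 8*(-48) = 16 + 384 = 400)
p = -16317 (p = -16316 - 1*1 = -16316 - 1 = -16317)
q = 16317 (q = -1*(-16317) = 16317)
(100 - 58*W) - q = (100 - 58*400) - 1*16317 = (100 - 23200) - 16317 = -23100 - 16317 = -39417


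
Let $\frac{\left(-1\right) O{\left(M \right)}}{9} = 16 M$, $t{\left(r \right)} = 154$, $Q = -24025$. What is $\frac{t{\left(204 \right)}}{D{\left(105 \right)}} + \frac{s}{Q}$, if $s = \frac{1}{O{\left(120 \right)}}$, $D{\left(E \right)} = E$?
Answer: $\frac{608889601}{415152000} \approx 1.4667$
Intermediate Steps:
$O{\left(M \right)} = - 144 M$ ($O{\left(M \right)} = - 9 \cdot 16 M = - 144 M$)
$s = - \frac{1}{17280}$ ($s = \frac{1}{\left(-144\right) 120} = \frac{1}{-17280} = - \frac{1}{17280} \approx -5.787 \cdot 10^{-5}$)
$\frac{t{\left(204 \right)}}{D{\left(105 \right)}} + \frac{s}{Q} = \frac{154}{105} - \frac{1}{17280 \left(-24025\right)} = 154 \cdot \frac{1}{105} - - \frac{1}{415152000} = \frac{22}{15} + \frac{1}{415152000} = \frac{608889601}{415152000}$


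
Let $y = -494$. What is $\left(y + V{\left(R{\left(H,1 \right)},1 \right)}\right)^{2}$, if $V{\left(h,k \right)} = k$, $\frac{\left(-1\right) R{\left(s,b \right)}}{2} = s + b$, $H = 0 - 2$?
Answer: $243049$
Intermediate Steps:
$H = -2$ ($H = 0 - 2 = -2$)
$R{\left(s,b \right)} = - 2 b - 2 s$ ($R{\left(s,b \right)} = - 2 \left(s + b\right) = - 2 \left(b + s\right) = - 2 b - 2 s$)
$\left(y + V{\left(R{\left(H,1 \right)},1 \right)}\right)^{2} = \left(-494 + 1\right)^{2} = \left(-493\right)^{2} = 243049$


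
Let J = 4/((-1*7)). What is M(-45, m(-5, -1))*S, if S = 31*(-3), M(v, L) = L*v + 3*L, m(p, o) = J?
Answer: -2232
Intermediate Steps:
J = -4/7 (J = 4/(-7) = 4*(-1/7) = -4/7 ≈ -0.57143)
m(p, o) = -4/7
M(v, L) = 3*L + L*v
S = -93
M(-45, m(-5, -1))*S = -4*(3 - 45)/7*(-93) = -4/7*(-42)*(-93) = 24*(-93) = -2232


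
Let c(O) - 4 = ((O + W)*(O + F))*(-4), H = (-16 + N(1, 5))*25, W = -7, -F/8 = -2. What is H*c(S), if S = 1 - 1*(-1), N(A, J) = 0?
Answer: -145600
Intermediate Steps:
F = 16 (F = -8*(-2) = 16)
S = 2 (S = 1 + 1 = 2)
H = -400 (H = (-16 + 0)*25 = -16*25 = -400)
c(O) = 4 - 4*(-7 + O)*(16 + O) (c(O) = 4 + ((O - 7)*(O + 16))*(-4) = 4 + ((-7 + O)*(16 + O))*(-4) = 4 - 4*(-7 + O)*(16 + O))
H*c(S) = -400*(452 - 36*2 - 4*2²) = -400*(452 - 72 - 4*4) = -400*(452 - 72 - 16) = -400*364 = -145600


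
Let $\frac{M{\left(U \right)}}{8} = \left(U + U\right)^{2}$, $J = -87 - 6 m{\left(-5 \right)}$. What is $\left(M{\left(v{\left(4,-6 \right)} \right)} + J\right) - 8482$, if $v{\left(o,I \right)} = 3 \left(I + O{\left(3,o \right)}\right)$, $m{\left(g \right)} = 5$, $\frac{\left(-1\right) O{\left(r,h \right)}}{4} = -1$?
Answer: $-7447$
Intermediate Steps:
$O{\left(r,h \right)} = 4$ ($O{\left(r,h \right)} = \left(-4\right) \left(-1\right) = 4$)
$J = -117$ ($J = -87 - 30 = -117$)
$v{\left(o,I \right)} = 12 + 3 I$ ($v{\left(o,I \right)} = 3 \left(I + 4\right) = 3 \left(4 + I\right) = 12 + 3 I$)
$M{\left(U \right)} = 32 U^{2}$ ($M{\left(U \right)} = 8 \left(U + U\right)^{2} = 8 \left(2 U\right)^{2} = 8 \cdot 4 U^{2} = 32 U^{2}$)
$\left(M{\left(v{\left(4,-6 \right)} \right)} + J\right) - 8482 = \left(32 \left(12 + 3 \left(-6\right)\right)^{2} - 117\right) - 8482 = \left(32 \left(12 - 18\right)^{2} - 117\right) + \left(-11825 + 3343\right) = \left(32 \left(-6\right)^{2} - 117\right) - 8482 = \left(32 \cdot 36 - 117\right) - 8482 = \left(1152 - 117\right) - 8482 = 1035 - 8482 = -7447$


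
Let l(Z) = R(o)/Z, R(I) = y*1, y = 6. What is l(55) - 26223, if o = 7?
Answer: -1442259/55 ≈ -26223.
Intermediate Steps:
R(I) = 6 (R(I) = 6*1 = 6)
l(Z) = 6/Z
l(55) - 26223 = 6/55 - 26223 = -1442259/55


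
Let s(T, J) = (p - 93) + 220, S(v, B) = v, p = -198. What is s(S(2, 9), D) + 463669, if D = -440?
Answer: 463598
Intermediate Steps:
s(T, J) = -71 (s(T, J) = (-198 - 93) + 220 = -291 + 220 = -71)
s(S(2, 9), D) + 463669 = -71 + 463669 = 463598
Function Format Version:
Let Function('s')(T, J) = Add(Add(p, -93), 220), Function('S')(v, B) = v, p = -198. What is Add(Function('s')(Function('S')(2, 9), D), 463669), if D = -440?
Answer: 463598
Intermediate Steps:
Function('s')(T, J) = -71 (Function('s')(T, J) = Add(Add(-198, -93), 220) = Add(-291, 220) = -71)
Add(Function('s')(Function('S')(2, 9), D), 463669) = Add(-71, 463669) = 463598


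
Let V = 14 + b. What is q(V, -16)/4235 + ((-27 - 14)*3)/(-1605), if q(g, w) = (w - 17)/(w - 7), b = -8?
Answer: 72932/947485 ≈ 0.076974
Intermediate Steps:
V = 6 (V = 14 - 8 = 6)
q(g, w) = (-17 + w)/(-7 + w)
q(V, -16)/4235 + ((-27 - 14)*3)/(-1605) = ((-17 - 16)/(-7 - 16))/4235 + ((-27 - 14)*3)/(-1605) = (-33/(-23))*(1/4235) - 41*3*(-1/1605) = -1/23*(-33)*(1/4235) - 123*(-1/1605) = (33/23)*(1/4235) + 41/535 = 3/8855 + 41/535 = 72932/947485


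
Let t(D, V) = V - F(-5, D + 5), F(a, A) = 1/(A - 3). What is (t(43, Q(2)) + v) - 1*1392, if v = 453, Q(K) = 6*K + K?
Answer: -41626/45 ≈ -925.02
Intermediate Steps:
Q(K) = 7*K
F(a, A) = 1/(-3 + A)
t(D, V) = V - 1/(2 + D) (t(D, V) = V - 1/(-3 + (D + 5)) = V - 1/(-3 + (5 + D)) = V - 1/(2 + D))
(t(43, Q(2)) + v) - 1*1392 = ((-1 + (7*2)*(2 + 43))/(2 + 43) + 453) - 1*1392 = ((-1 + 14*45)/45 + 453) - 1392 = ((-1 + 630)/45 + 453) - 1392 = ((1/45)*629 + 453) - 1392 = (629/45 + 453) - 1392 = 21014/45 - 1392 = -41626/45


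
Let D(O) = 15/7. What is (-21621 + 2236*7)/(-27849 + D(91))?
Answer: 41783/194928 ≈ 0.21435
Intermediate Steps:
D(O) = 15/7 (D(O) = (1/7)*15 = 15/7)
(-21621 + 2236*7)/(-27849 + D(91)) = (-21621 + 2236*7)/(-27849 + 15/7) = (-21621 + 15652)/(-194928/7) = -5969*(-7/194928) = 41783/194928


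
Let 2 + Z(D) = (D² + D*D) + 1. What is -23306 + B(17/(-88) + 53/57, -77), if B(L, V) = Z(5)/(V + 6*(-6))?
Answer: -2633627/113 ≈ -23306.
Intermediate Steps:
Z(D) = -1 + 2*D² (Z(D) = -2 + ((D² + D*D) + 1) = -2 + ((D² + D²) + 1) = -2 + (2*D² + 1) = -2 + (1 + 2*D²) = -1 + 2*D²)
B(L, V) = 49/(-36 + V) (B(L, V) = (-1 + 2*5²)/(V + 6*(-6)) = (-1 + 2*25)/(V - 36) = (-1 + 50)/(-36 + V) = 49/(-36 + V))
-23306 + B(17/(-88) + 53/57, -77) = -23306 + 49/(-36 - 77) = -23306 + 49/(-113) = -23306 + 49*(-1/113) = -23306 - 49/113 = -2633627/113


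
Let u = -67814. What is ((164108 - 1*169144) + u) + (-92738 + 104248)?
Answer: -61340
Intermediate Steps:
((164108 - 1*169144) + u) + (-92738 + 104248) = ((164108 - 1*169144) - 67814) + (-92738 + 104248) = ((164108 - 169144) - 67814) + 11510 = (-5036 - 67814) + 11510 = -72850 + 11510 = -61340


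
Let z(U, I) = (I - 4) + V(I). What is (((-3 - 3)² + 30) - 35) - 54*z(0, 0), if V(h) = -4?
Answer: 463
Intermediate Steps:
z(U, I) = -8 + I (z(U, I) = (I - 4) - 4 = (-4 + I) - 4 = -8 + I)
(((-3 - 3)² + 30) - 35) - 54*z(0, 0) = (((-3 - 3)² + 30) - 35) - 54*(-8 + 0) = (((-6)² + 30) - 35) - 54*(-8) = ((36 + 30) - 35) + 432 = (66 - 35) + 432 = 31 + 432 = 463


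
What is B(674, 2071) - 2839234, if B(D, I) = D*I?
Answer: -1443380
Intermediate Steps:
B(674, 2071) - 2839234 = 674*2071 - 2839234 = 1395854 - 2839234 = -1443380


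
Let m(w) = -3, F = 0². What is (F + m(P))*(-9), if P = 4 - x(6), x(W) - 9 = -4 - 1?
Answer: 27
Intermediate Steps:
F = 0
x(W) = 4 (x(W) = 9 + (-4 - 1) = 9 - 5 = 4)
P = 0 (P = 4 - 1*4 = 4 - 4 = 0)
(F + m(P))*(-9) = (0 - 3)*(-9) = -3*(-9) = 27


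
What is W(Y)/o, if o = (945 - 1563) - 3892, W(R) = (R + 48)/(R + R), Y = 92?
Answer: -7/41492 ≈ -0.00016871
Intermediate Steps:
W(R) = (48 + R)/(2*R) (W(R) = (48 + R)/((2*R)) = (48 + R)*(1/(2*R)) = (48 + R)/(2*R))
o = -4510 (o = -618 - 3892 = -4510)
W(Y)/o = ((1/2)*(48 + 92)/92)/(-4510) = ((1/2)*(1/92)*140)*(-1/4510) = (35/46)*(-1/4510) = -7/41492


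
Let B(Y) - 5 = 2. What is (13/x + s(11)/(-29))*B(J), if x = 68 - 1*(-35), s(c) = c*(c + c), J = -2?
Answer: -171843/2987 ≈ -57.530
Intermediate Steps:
s(c) = 2*c**2 (s(c) = c*(2*c) = 2*c**2)
B(Y) = 7 (B(Y) = 5 + 2 = 7)
x = 103 (x = 68 + 35 = 103)
(13/x + s(11)/(-29))*B(J) = (13/103 + (2*11**2)/(-29))*7 = (13*(1/103) + (2*121)*(-1/29))*7 = (13/103 + 242*(-1/29))*7 = (13/103 - 242/29)*7 = -24549/2987*7 = -171843/2987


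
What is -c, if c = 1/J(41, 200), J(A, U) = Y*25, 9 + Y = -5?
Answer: 1/350 ≈ 0.0028571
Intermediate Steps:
Y = -14 (Y = -9 - 5 = -14)
J(A, U) = -350 (J(A, U) = -14*25 = -350)
c = -1/350 (c = 1/(-350) = -1/350 ≈ -0.0028571)
-c = -1*(-1/350) = 1/350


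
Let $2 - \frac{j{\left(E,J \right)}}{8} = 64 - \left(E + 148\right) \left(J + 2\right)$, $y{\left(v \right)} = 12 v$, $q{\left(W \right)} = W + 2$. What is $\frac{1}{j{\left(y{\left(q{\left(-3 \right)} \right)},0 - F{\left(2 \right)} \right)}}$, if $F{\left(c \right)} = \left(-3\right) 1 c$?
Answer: $\frac{1}{8208} \approx 0.00012183$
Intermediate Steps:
$q{\left(W \right)} = 2 + W$
$F{\left(c \right)} = - 3 c$
$j{\left(E,J \right)} = -496 + 8 \left(2 + J\right) \left(148 + E\right)$ ($j{\left(E,J \right)} = 16 - 8 \left(64 - \left(E + 148\right) \left(J + 2\right)\right) = 16 - 8 \left(64 - \left(148 + E\right) \left(2 + J\right)\right) = 16 - 8 \left(64 - \left(2 + J\right) \left(148 + E\right)\right) = 16 + \left(-512 + 8 \left(2 + J\right) \left(148 + E\right)\right) = -496 + 8 \left(2 + J\right) \left(148 + E\right)$)
$\frac{1}{j{\left(y{\left(q{\left(-3 \right)} \right)},0 - F{\left(2 \right)} \right)}} = \frac{1}{1872 + 16 \cdot 12 \left(2 - 3\right) + 1184 \left(0 - \left(-3\right) 2\right) + 8 \cdot 12 \left(2 - 3\right) \left(0 - \left(-3\right) 2\right)} = \frac{1}{1872 + 16 \cdot 12 \left(-1\right) + 1184 \left(0 - -6\right) + 8 \cdot 12 \left(-1\right) \left(0 - -6\right)} = \frac{1}{1872 + 16 \left(-12\right) + 1184 \left(0 + 6\right) + 8 \left(-12\right) \left(0 + 6\right)} = \frac{1}{1872 - 192 + 1184 \cdot 6 + 8 \left(-12\right) 6} = \frac{1}{1872 - 192 + 7104 - 576} = \frac{1}{8208}$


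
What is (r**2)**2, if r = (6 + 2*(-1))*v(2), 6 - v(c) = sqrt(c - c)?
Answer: 331776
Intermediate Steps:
v(c) = 6 (v(c) = 6 - sqrt(c - c) = 6 - sqrt(0) = 6 - 1*0 = 6 + 0 = 6)
r = 24 (r = (6 + 2*(-1))*6 = (6 - 2)*6 = 4*6 = 24)
(r**2)**2 = (24**2)**2 = 576**2 = 331776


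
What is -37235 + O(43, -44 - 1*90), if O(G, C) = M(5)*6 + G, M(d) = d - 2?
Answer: -37174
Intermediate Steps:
M(d) = -2 + d
O(G, C) = 18 + G (O(G, C) = (-2 + 5)*6 + G = 3*6 + G = 18 + G)
-37235 + O(43, -44 - 1*90) = -37235 + (18 + 43) = -37235 + 61 = -37174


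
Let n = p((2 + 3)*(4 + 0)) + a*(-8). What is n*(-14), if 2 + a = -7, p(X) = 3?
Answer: -1050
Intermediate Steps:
a = -9 (a = -2 - 7 = -9)
n = 75 (n = 3 - 9*(-8) = 3 + 72 = 75)
n*(-14) = 75*(-14) = -1050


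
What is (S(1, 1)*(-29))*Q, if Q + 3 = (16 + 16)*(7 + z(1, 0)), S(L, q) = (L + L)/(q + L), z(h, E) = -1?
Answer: -5481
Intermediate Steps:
S(L, q) = 2*L/(L + q) (S(L, q) = (2*L)/(L + q) = 2*L/(L + q))
Q = 189 (Q = -3 + (16 + 16)*(7 - 1) = -3 + 32*6 = -3 + 192 = 189)
(S(1, 1)*(-29))*Q = ((2*1/(1 + 1))*(-29))*189 = ((2*1/2)*(-29))*189 = ((2*1*(1/2))*(-29))*189 = (1*(-29))*189 = -29*189 = -5481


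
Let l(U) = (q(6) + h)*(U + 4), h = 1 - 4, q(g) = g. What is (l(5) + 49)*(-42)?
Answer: -3192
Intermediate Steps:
h = -3
l(U) = 12 + 3*U (l(U) = (6 - 3)*(U + 4) = 3*(4 + U) = 12 + 3*U)
(l(5) + 49)*(-42) = ((12 + 3*5) + 49)*(-42) = ((12 + 15) + 49)*(-42) = (27 + 49)*(-42) = 76*(-42) = -3192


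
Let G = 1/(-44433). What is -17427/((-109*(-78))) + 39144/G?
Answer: -4929134693377/2834 ≈ -1.7393e+9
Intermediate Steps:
G = -1/44433 ≈ -2.2506e-5
-17427/((-109*(-78))) + 39144/G = -17427/((-109*(-78))) + 39144/(-1/44433) = -17427/8502 + 39144*(-44433) = -17427*1/8502 - 1739285352 = -5809/2834 - 1739285352 = -4929134693377/2834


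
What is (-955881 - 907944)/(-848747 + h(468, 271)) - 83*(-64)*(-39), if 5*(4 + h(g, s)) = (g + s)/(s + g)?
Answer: -879160709547/4243754 ≈ -2.0717e+5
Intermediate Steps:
h(g, s) = -19/5 (h(g, s) = -4 + ((g + s)/(s + g))/5 = -4 + ((g + s)/(g + s))/5 = -4 + (⅕)*1 = -4 + ⅕ = -19/5)
(-955881 - 907944)/(-848747 + h(468, 271)) - 83*(-64)*(-39) = (-955881 - 907944)/(-848747 - 19/5) - 83*(-64)*(-39) = -1863825/(-4243754/5) - (-5312)*(-39) = -1863825*(-5/4243754) - 1*207168 = 9319125/4243754 - 207168 = -879160709547/4243754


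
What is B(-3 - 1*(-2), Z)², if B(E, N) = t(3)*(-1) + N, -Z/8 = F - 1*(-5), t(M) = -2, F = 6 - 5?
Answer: 2116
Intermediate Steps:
F = 1
Z = -48 (Z = -8*(1 - 1*(-5)) = -8*(1 + 5) = -8*6 = -48)
B(E, N) = 2 + N (B(E, N) = -2*(-1) + N = 2 + N)
B(-3 - 1*(-2), Z)² = (2 - 48)² = (-46)² = 2116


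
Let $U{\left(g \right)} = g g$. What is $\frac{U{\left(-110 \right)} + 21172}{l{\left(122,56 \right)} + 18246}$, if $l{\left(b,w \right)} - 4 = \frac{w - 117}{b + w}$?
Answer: $\frac{5922416}{3248439} \approx 1.8232$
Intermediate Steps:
$l{\left(b,w \right)} = 4 + \frac{-117 + w}{b + w}$ ($l{\left(b,w \right)} = 4 + \frac{w - 117}{b + w} = 4 + \frac{-117 + w}{b + w}$)
$U{\left(g \right)} = g^{2}$
$\frac{U{\left(-110 \right)} + 21172}{l{\left(122,56 \right)} + 18246} = \frac{\left(-110\right)^{2} + 21172}{\frac{-117 + 4 \cdot 122 + 5 \cdot 56}{122 + 56} + 18246} = \frac{12100 + 21172}{\frac{-117 + 488 + 280}{178} + 18246} = \frac{33272}{\frac{1}{178} \cdot 651 + 18246} = \frac{33272}{\frac{651}{178} + 18246} = \frac{33272}{\frac{3248439}{178}} = 33272 \cdot \frac{178}{3248439} = \frac{5922416}{3248439}$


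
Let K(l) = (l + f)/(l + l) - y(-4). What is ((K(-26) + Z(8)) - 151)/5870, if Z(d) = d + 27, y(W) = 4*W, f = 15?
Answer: -5189/305240 ≈ -0.017000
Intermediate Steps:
K(l) = 16 + (15 + l)/(2*l) (K(l) = (l + 15)/(l + l) - 4*(-4) = (15 + l)/((2*l)) - 1*(-16) = (15 + l)*(1/(2*l)) + 16 = (15 + l)/(2*l) + 16 = 16 + (15 + l)/(2*l))
Z(d) = 27 + d
((K(-26) + Z(8)) - 151)/5870 = (((3/2)*(5 + 11*(-26))/(-26) + (27 + 8)) - 151)/5870 = (((3/2)*(-1/26)*(5 - 286) + 35) - 151)*(1/5870) = (((3/2)*(-1/26)*(-281) + 35) - 151)*(1/5870) = ((843/52 + 35) - 151)*(1/5870) = (2663/52 - 151)*(1/5870) = -5189/52*1/5870 = -5189/305240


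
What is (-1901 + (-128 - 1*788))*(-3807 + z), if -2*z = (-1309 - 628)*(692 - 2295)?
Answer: 8768264625/2 ≈ 4.3841e+9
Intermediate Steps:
z = -3105011/2 (z = -(-1309 - 628)*(692 - 2295)/2 = -(-1937)*(-1603)/2 = -1/2*3105011 = -3105011/2 ≈ -1.5525e+6)
(-1901 + (-128 - 1*788))*(-3807 + z) = (-1901 + (-128 - 1*788))*(-3807 - 3105011/2) = (-1901 + (-128 - 788))*(-3112625/2) = (-1901 - 916)*(-3112625/2) = -2817*(-3112625/2) = 8768264625/2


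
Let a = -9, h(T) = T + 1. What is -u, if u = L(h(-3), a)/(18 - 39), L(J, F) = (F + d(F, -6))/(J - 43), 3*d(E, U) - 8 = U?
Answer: 5/567 ≈ 0.0088183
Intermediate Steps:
h(T) = 1 + T
d(E, U) = 8/3 + U/3
L(J, F) = (⅔ + F)/(-43 + J) (L(J, F) = (F + (8/3 + (⅓)*(-6)))/(J - 43) = (F + (8/3 - 2))/(-43 + J) = (F + ⅔)/(-43 + J) = (⅔ + F)/(-43 + J))
u = -5/567 (u = ((⅔ - 9)/(-43 + (1 - 3)))/(18 - 39) = (-25/3/(-43 - 2))/(-21) = (-25/3/(-45))*(-1/21) = -1/45*(-25/3)*(-1/21) = (5/27)*(-1/21) = -5/567 ≈ -0.0088183)
-u = -1*(-5/567) = 5/567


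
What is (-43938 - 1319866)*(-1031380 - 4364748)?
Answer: 7359260950912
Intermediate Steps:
(-43938 - 1319866)*(-1031380 - 4364748) = -1363804*(-5396128) = 7359260950912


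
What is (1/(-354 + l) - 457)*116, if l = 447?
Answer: -4930000/93 ≈ -53011.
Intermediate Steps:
(1/(-354 + l) - 457)*116 = (1/(-354 + 447) - 457)*116 = (1/93 - 457)*116 = -42500/93*116 = -4930000/93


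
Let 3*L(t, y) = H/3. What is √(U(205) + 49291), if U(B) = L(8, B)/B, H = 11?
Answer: 11*√154075130/615 ≈ 222.02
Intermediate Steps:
L(t, y) = 11/9 (L(t, y) = (11/3)/3 = (11*(⅓))/3 = (⅓)*(11/3) = 11/9)
U(B) = 11/(9*B)
√(U(205) + 49291) = √((11/9)/205 + 49291) = √((11/9)*(1/205) + 49291) = √(11/1845 + 49291) = √(90941906/1845) = 11*√154075130/615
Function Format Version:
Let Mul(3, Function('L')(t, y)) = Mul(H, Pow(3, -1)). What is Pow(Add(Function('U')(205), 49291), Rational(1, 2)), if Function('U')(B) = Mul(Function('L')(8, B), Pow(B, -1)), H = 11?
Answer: Mul(Rational(11, 615), Pow(154075130, Rational(1, 2))) ≈ 222.02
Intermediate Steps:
Function('L')(t, y) = Rational(11, 9) (Function('L')(t, y) = Mul(Rational(1, 3), Mul(11, Pow(3, -1))) = Mul(Rational(1, 3), Mul(11, Rational(1, 3))) = Mul(Rational(1, 3), Rational(11, 3)) = Rational(11, 9))
Function('U')(B) = Mul(Rational(11, 9), Pow(B, -1))
Pow(Add(Function('U')(205), 49291), Rational(1, 2)) = Pow(Add(Mul(Rational(11, 9), Pow(205, -1)), 49291), Rational(1, 2)) = Pow(Add(Mul(Rational(11, 9), Rational(1, 205)), 49291), Rational(1, 2)) = Pow(Add(Rational(11, 1845), 49291), Rational(1, 2)) = Pow(Rational(90941906, 1845), Rational(1, 2)) = Mul(Rational(11, 615), Pow(154075130, Rational(1, 2)))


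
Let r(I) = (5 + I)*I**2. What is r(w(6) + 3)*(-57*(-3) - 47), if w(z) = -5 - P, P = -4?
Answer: 3472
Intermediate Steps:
w(z) = -1 (w(z) = -5 - 1*(-4) = -5 + 4 = -1)
r(I) = I**2*(5 + I)
r(w(6) + 3)*(-57*(-3) - 47) = ((-1 + 3)**2*(5 + (-1 + 3)))*(-57*(-3) - 47) = (2**2*(5 + 2))*(171 - 47) = (4*7)*124 = 28*124 = 3472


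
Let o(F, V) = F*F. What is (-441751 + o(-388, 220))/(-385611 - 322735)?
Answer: 291207/708346 ≈ 0.41111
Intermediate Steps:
o(F, V) = F**2
(-441751 + o(-388, 220))/(-385611 - 322735) = (-441751 + (-388)**2)/(-385611 - 322735) = (-441751 + 150544)/(-708346) = -291207*(-1/708346) = 291207/708346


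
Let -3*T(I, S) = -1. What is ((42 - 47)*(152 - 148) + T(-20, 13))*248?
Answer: -14632/3 ≈ -4877.3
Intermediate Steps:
T(I, S) = ⅓ (T(I, S) = -⅓*(-1) = ⅓)
((42 - 47)*(152 - 148) + T(-20, 13))*248 = ((42 - 47)*(152 - 148) + ⅓)*248 = (-5*4 + ⅓)*248 = (-20 + ⅓)*248 = -59/3*248 = -14632/3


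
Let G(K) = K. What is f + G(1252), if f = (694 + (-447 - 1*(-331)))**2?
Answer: 335336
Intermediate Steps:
f = 334084 (f = (694 + (-447 + 331))**2 = (694 - 116)**2 = 578**2 = 334084)
f + G(1252) = 334084 + 1252 = 335336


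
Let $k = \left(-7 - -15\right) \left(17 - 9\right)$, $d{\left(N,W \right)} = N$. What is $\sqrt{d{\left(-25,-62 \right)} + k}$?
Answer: $\sqrt{39} \approx 6.245$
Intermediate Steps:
$k = 64$ ($k = \left(-7 + 15\right) 8 = 8 \cdot 8 = 64$)
$\sqrt{d{\left(-25,-62 \right)} + k} = \sqrt{-25 + 64} = \sqrt{39}$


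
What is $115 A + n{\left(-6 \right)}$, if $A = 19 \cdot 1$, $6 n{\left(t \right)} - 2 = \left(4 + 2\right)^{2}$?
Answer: $\frac{6574}{3} \approx 2191.3$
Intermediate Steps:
$n{\left(t \right)} = \frac{19}{3}$ ($n{\left(t \right)} = \frac{1}{3} + \frac{\left(4 + 2\right)^{2}}{6} = \frac{1}{3} + \frac{6^{2}}{6} = \frac{1}{3} + \frac{1}{6} \cdot 36 = \frac{1}{3} + 6 = \frac{19}{3}$)
$A = 19$
$115 A + n{\left(-6 \right)} = 115 \cdot 19 + \frac{19}{3} = 2185 + \frac{19}{3} = \frac{6574}{3}$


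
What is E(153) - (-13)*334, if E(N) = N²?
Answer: 27751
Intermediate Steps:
E(153) - (-13)*334 = 153² - (-13)*334 = 23409 - 1*(-4342) = 23409 + 4342 = 27751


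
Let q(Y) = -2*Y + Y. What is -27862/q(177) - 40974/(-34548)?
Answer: 161638129/1019166 ≈ 158.60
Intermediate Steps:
q(Y) = -Y
-27862/q(177) - 40974/(-34548) = -27862/((-1*177)) - 40974/(-34548) = -27862/(-177) - 40974*(-1/34548) = -27862*(-1/177) + 6829/5758 = 27862/177 + 6829/5758 = 161638129/1019166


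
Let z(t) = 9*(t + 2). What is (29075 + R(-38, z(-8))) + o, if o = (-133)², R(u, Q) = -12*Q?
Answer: 47412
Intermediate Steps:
z(t) = 18 + 9*t (z(t) = 9*(2 + t) = 18 + 9*t)
o = 17689
(29075 + R(-38, z(-8))) + o = (29075 - 12*(18 + 9*(-8))) + 17689 = (29075 - 12*(18 - 72)) + 17689 = (29075 - 12*(-54)) + 17689 = (29075 + 648) + 17689 = 29723 + 17689 = 47412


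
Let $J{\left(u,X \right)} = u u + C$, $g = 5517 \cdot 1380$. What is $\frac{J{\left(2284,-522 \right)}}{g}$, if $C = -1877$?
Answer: $\frac{5214779}{7613460} \approx 0.68494$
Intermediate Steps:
$g = 7613460$
$J{\left(u,X \right)} = -1877 + u^{2}$ ($J{\left(u,X \right)} = u u - 1877 = u^{2} - 1877 = -1877 + u^{2}$)
$\frac{J{\left(2284,-522 \right)}}{g} = \frac{-1877 + 2284^{2}}{7613460} = \left(-1877 + 5216656\right) \frac{1}{7613460} = 5214779 \cdot \frac{1}{7613460} = \frac{5214779}{7613460}$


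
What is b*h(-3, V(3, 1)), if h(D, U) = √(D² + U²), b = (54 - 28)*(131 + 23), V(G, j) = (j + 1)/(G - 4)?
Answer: 4004*√13 ≈ 14437.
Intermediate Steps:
V(G, j) = (1 + j)/(-4 + G)
b = 4004 (b = 26*154 = 4004)
b*h(-3, V(3, 1)) = 4004*√((-3)² + ((1 + 1)/(-4 + 3))²) = 4004*√(9 + (2/(-1))²) = 4004*√(9 + (-1*2)²) = 4004*√(9 + (-2)²) = 4004*√(9 + 4) = 4004*√13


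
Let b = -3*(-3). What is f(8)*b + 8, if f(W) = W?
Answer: 80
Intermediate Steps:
b = 9
f(8)*b + 8 = 8*9 + 8 = 72 + 8 = 80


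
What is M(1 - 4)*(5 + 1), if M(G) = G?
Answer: -18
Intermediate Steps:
M(1 - 4)*(5 + 1) = (1 - 4)*(5 + 1) = -3*6 = -18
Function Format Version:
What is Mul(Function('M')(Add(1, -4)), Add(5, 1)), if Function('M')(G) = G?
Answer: -18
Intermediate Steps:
Mul(Function('M')(Add(1, -4)), Add(5, 1)) = Mul(Add(1, -4), Add(5, 1)) = Mul(-3, 6) = -18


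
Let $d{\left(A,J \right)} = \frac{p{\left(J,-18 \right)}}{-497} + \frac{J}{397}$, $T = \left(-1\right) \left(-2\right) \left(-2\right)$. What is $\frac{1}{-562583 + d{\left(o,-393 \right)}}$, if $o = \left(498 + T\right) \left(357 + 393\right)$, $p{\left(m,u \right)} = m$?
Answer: $- \frac{197309}{111002728447} \approx -1.7775 \cdot 10^{-6}$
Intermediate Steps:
$T = -4$ ($T = 2 \left(-2\right) = -4$)
$o = 370500$ ($o = \left(498 - 4\right) \left(357 + 393\right) = 494 \cdot 750 = 370500$)
$d{\left(A,J \right)} = \frac{100 J}{197309}$ ($d{\left(A,J \right)} = \frac{J}{-497} + \frac{J}{397} = J \left(- \frac{1}{497}\right) + J \frac{1}{397} = - \frac{J}{497} + \frac{J}{397} = \frac{100 J}{197309}$)
$\frac{1}{-562583 + d{\left(o,-393 \right)}} = \frac{1}{-562583 + \frac{100}{197309} \left(-393\right)} = \frac{1}{-562583 - \frac{39300}{197309}} = \frac{1}{- \frac{111002728447}{197309}} = - \frac{197309}{111002728447}$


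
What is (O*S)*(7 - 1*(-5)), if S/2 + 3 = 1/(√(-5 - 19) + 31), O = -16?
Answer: 768*(-46*I + 3*√6)/(-31*I + 2*√6) ≈ 1139.9 + 1.9099*I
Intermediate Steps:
S = -6 + 2/(31 + 2*I*√6) (S = -6 + 2/(√(-5 - 19) + 31) = -6 + 2/(√(-24) + 31) = -6 + 2/(2*I*√6 + 31) = -6 + 2/(31 + 2*I*√6) ≈ -5.9371 - 0.0099472*I)
(O*S)*(7 - 1*(-5)) = (-64*(-3*√6 + 46*I)/(-31*I + 2*√6))*(7 - 1*(-5)) = (-64*(-3*√6 + 46*I)/(-31*I + 2*√6))*(7 + 5) = -64*(-3*√6 + 46*I)/(-31*I + 2*√6)*12 = -768*(-3*√6 + 46*I)/(-31*I + 2*√6)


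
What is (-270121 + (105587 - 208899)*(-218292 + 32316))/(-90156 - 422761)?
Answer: -19213282391/512917 ≈ -37459.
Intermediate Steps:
(-270121 + (105587 - 208899)*(-218292 + 32316))/(-90156 - 422761) = (-270121 - 103312*(-185976))/(-512917) = (-270121 + 19213552512)*(-1/512917) = 19213282391*(-1/512917) = -19213282391/512917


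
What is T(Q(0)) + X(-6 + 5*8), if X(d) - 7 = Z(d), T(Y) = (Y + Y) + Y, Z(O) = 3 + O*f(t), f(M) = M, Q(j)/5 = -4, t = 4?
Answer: 86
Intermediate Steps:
Q(j) = -20 (Q(j) = 5*(-4) = -20)
Z(O) = 3 + 4*O (Z(O) = 3 + O*4 = 3 + 4*O)
T(Y) = 3*Y (T(Y) = 2*Y + Y = 3*Y)
X(d) = 10 + 4*d (X(d) = 7 + (3 + 4*d) = 10 + 4*d)
T(Q(0)) + X(-6 + 5*8) = 3*(-20) + (10 + 4*(-6 + 5*8)) = -60 + (10 + 4*(-6 + 40)) = -60 + (10 + 4*34) = -60 + (10 + 136) = -60 + 146 = 86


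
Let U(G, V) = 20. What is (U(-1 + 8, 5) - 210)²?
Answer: 36100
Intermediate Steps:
(U(-1 + 8, 5) - 210)² = (20 - 210)² = (-190)² = 36100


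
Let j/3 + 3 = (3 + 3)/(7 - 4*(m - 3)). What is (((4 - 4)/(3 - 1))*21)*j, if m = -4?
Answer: 0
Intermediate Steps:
j = -297/35 (j = -9 + 3*((3 + 3)/(7 - 4*(-4 - 3))) = -9 + 3*(6/(7 - 4*(-7))) = -9 + 3*(6/(7 + 28)) = -9 + 3*(6/35) = -9 + 18/35 = -297/35 ≈ -8.4857)
(((4 - 4)/(3 - 1))*21)*j = (((4 - 4)/(3 - 1))*21)*(-297/35) = ((0/2)*21)*(-297/35) = ((0*(1/2))*21)*(-297/35) = (0*21)*(-297/35) = 0*(-297/35) = 0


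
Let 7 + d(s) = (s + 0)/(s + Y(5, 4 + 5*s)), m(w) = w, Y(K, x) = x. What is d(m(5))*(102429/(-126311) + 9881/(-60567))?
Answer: 868145911261/130054731729 ≈ 6.6752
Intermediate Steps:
d(s) = -7 + s/(4 + 6*s) (d(s) = -7 + (s + 0)/(s + (4 + 5*s)) = -7 + s/(4 + 6*s))
d(m(5))*(102429/(-126311) + 9881/(-60567)) = ((-28 - 41*5)/(2*(2 + 3*5)))*(102429/(-126311) + 9881/(-60567)) = ((-28 - 205)/(2*(2 + 15)))*(102429*(-1/126311) + 9881*(-1/60567)) = ((1/2)*(-233)/17)*(-102429/126311 - 9881/60567) = ((1/2)*(1/17)*(-233))*(-7451896234/7650278337) = -233/34*(-7451896234/7650278337) = 868145911261/130054731729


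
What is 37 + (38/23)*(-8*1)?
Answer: 547/23 ≈ 23.783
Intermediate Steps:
37 + (38/23)*(-8*1) = 37 + (38*(1/23))*(-8) = 37 + (38/23)*(-8) = 37 - 304/23 = 547/23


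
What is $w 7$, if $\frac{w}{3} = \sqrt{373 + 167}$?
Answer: $126 \sqrt{15} \approx 488.0$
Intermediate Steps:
$w = 18 \sqrt{15}$ ($w = 3 \sqrt{373 + 167} = 3 \sqrt{540} = 3 \cdot 6 \sqrt{15} = 18 \sqrt{15} \approx 69.714$)
$w 7 = 18 \sqrt{15} \cdot 7 = 126 \sqrt{15}$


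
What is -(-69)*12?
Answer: 828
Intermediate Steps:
-(-69)*12 = -23*(-3)*12 = 69*12 = 828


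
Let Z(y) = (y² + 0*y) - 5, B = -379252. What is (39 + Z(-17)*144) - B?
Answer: 420187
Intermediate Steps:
Z(y) = -5 + y² (Z(y) = (y² + 0) - 5 = y² - 5 = -5 + y²)
(39 + Z(-17)*144) - B = (39 + (-5 + (-17)²)*144) - 1*(-379252) = (39 + (-5 + 289)*144) + 379252 = (39 + 284*144) + 379252 = (39 + 40896) + 379252 = 40935 + 379252 = 420187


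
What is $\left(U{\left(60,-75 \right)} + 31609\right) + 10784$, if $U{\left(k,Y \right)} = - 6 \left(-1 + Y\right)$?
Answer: $42849$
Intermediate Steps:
$U{\left(k,Y \right)} = 6 - 6 Y$
$\left(U{\left(60,-75 \right)} + 31609\right) + 10784 = \left(\left(6 - -450\right) + 31609\right) + 10784 = \left(\left(6 + 450\right) + 31609\right) + 10784 = \left(456 + 31609\right) + 10784 = 32065 + 10784 = 42849$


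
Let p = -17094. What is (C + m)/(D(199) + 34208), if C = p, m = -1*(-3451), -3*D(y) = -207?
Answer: -13643/34277 ≈ -0.39802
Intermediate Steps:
D(y) = 69 (D(y) = -1/3*(-207) = 69)
m = 3451
C = -17094
(C + m)/(D(199) + 34208) = (-17094 + 3451)/(69 + 34208) = -13643/34277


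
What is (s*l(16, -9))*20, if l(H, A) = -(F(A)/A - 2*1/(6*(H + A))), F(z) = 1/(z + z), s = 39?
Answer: 6110/189 ≈ 32.328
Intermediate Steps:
F(z) = 1/(2*z)
l(H, A) = 2/(6*A + 6*H) - 1/(2*A²) (l(H, A) = -((1/(2*A))/A - 2*1/(6*(H + A))) = -(1/(2*A²) - 2*1/(6*(A + H))) = -(1/(2*A²) - 2/(6*A + 6*H)) = 2/(6*A + 6*H) - 1/(2*A²))
(s*l(16, -9))*20 = (39*((⅙)*(-3*16 - 1*(-9)*(3 - 2*(-9)))/((-9)²*(-9 + 16))))*20 = (39*((⅙)*(1/81)*(-48 - 1*(-9)*(3 + 18))/7))*20 = (39*((⅙)*(1/81)*(⅐)*(-48 - 1*(-9)*21)))*20 = (39*((⅙)*(1/81)*(⅐)*(-48 + 189)))*20 = (39*((⅙)*(1/81)*(⅐)*141))*20 = (39*(47/1134))*20 = (611/378)*20 = 6110/189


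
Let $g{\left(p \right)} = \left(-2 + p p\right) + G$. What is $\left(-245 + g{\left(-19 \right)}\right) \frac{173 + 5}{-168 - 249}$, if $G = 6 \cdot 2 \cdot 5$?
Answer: $- \frac{10324}{139} \approx -74.273$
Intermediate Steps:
$G = 60$ ($G = 6 \cdot 10 = 60$)
$g{\left(p \right)} = 58 + p^{2}$ ($g{\left(p \right)} = \left(-2 + p p\right) + 60 = \left(-2 + p^{2}\right) + 60 = 58 + p^{2}$)
$\left(-245 + g{\left(-19 \right)}\right) \frac{173 + 5}{-168 - 249} = \left(-245 + \left(58 + \left(-19\right)^{2}\right)\right) \frac{173 + 5}{-168 - 249} = \left(-245 + \left(58 + 361\right)\right) \frac{178}{-417} = \left(-245 + 419\right) 178 \left(- \frac{1}{417}\right) = 174 \left(- \frac{178}{417}\right) = - \frac{10324}{139}$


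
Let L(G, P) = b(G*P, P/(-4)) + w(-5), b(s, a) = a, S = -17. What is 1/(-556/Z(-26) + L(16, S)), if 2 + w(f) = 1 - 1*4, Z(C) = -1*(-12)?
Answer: -12/565 ≈ -0.021239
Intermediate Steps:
Z(C) = 12
w(f) = -5 (w(f) = -2 + (1 - 1*4) = -2 + (1 - 4) = -2 - 3 = -5)
L(G, P) = -5 - P/4 (L(G, P) = P/(-4) - 5 = P*(-1/4) - 5 = -P/4 - 5 = -5 - P/4)
1/(-556/Z(-26) + L(16, S)) = 1/(-556/12 + (-5 - 1/4*(-17))) = 1/(-556*1/12 + (-5 + 17/4)) = 1/(-139/3 - 3/4) = 1/(-565/12) = -12/565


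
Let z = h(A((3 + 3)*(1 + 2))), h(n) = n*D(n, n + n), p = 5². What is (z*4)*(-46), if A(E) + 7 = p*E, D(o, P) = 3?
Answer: -244536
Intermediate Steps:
p = 25
A(E) = -7 + 25*E
h(n) = 3*n (h(n) = n*3 = 3*n)
z = 1329 (z = 3*(-7 + 25*((3 + 3)*(1 + 2))) = 3*(-7 + 25*(6*3)) = 3*(-7 + 25*18) = 3*(-7 + 450) = 3*443 = 1329)
(z*4)*(-46) = (1329*4)*(-46) = 5316*(-46) = -244536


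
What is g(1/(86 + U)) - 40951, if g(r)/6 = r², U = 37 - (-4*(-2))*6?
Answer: -76783123/1875 ≈ -40951.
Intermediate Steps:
U = -11 (U = 37 - 8*6 = 37 - 1*48 = 37 - 48 = -11)
g(r) = 6*r²
g(1/(86 + U)) - 40951 = 6*(1/(86 - 11))² - 40951 = 6*(1/75)² - 40951 = 6*(1/5625) - 40951 = 2/1875 - 40951 = -76783123/1875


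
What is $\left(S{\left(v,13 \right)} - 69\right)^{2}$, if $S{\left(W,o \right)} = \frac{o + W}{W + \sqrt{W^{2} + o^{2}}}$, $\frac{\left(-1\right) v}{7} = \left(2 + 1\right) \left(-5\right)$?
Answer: $\frac{734315857}{28561} - \frac{5676036 \sqrt{11194}}{28561} \approx 4684.1$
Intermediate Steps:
$v = 105$ ($v = - 7 \left(2 + 1\right) \left(-5\right) = - 7 \cdot 3 \left(-5\right) = \left(-7\right) \left(-15\right) = 105$)
$S{\left(W,o \right)} = \frac{W + o}{W + \sqrt{W^{2} + o^{2}}}$
$\left(S{\left(v,13 \right)} - 69\right)^{2} = \left(\frac{105 + 13}{105 + \sqrt{105^{2} + 13^{2}}} - 69\right)^{2} = \left(\frac{1}{105 + \sqrt{11025 + 169}} \cdot 118 - 69\right)^{2} = \left(\frac{1}{105 + \sqrt{11194}} \cdot 118 - 69\right)^{2} = \left(\frac{118}{105 + \sqrt{11194}} - 69\right)^{2} = \left(-69 + \frac{118}{105 + \sqrt{11194}}\right)^{2}$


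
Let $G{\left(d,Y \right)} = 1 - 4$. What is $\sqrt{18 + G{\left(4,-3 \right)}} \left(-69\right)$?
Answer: $- 69 \sqrt{15} \approx -267.24$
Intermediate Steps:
$G{\left(d,Y \right)} = -3$
$\sqrt{18 + G{\left(4,-3 \right)}} \left(-69\right) = \sqrt{18 - 3} \left(-69\right) = \sqrt{15} \left(-69\right) = - 69 \sqrt{15}$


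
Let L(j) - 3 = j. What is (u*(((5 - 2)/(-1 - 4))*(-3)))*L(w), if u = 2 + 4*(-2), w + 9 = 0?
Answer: 324/5 ≈ 64.800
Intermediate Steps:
w = -9 (w = -9 + 0 = -9)
u = -6 (u = 2 - 8 = -6)
L(j) = 3 + j
(u*(((5 - 2)/(-1 - 4))*(-3)))*L(w) = (-6*(5 - 2)/(-1 - 4)*(-3))*(3 - 9) = -6*3/(-5)*(-3)*(-6) = -6*3*(-1/5)*(-3)*(-6) = -(-18)*(-3)/5*(-6) = -6*9/5*(-6) = -54/5*(-6) = 324/5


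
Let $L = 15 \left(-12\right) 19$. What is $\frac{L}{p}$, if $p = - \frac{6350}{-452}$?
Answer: $- \frac{154584}{635} \approx -243.44$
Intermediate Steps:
$L = -3420$ ($L = \left(-180\right) 19 = -3420$)
$p = \frac{3175}{226}$ ($p = \left(-6350\right) \left(- \frac{1}{452}\right) = \frac{3175}{226} \approx 14.049$)
$\frac{L}{p} = - \frac{3420}{\frac{3175}{226}} = \left(-3420\right) \frac{226}{3175} = - \frac{154584}{635}$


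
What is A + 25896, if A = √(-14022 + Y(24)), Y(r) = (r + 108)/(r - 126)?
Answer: 25896 + 2*I*√1013183/17 ≈ 25896.0 + 118.42*I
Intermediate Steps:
Y(r) = (108 + r)/(-126 + r)
A = 2*I*√1013183/17 (A = √(-14022 + (108 + 24)/(-126 + 24)) = √(-14022 + 132/(-102)) = √(-14022 - 1/102*132) = √(-14022 - 22/17) = √(-238396/17) = 2*I*√1013183/17 ≈ 118.42*I)
A + 25896 = 2*I*√1013183/17 + 25896 = 25896 + 2*I*√1013183/17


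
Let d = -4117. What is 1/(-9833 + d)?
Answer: -1/13950 ≈ -7.1685e-5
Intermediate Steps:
1/(-9833 + d) = 1/(-9833 - 4117) = 1/(-13950) = -1/13950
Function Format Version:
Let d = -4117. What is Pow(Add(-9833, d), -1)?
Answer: Rational(-1, 13950) ≈ -7.1685e-5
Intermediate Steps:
Pow(Add(-9833, d), -1) = Pow(Add(-9833, -4117), -1) = Pow(-13950, -1) = Rational(-1, 13950)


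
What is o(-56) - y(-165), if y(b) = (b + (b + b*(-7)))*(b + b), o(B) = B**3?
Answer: 96634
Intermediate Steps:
y(b) = -10*b**2 (y(b) = (b + (b - 7*b))*(2*b) = (b - 6*b)*(2*b) = (-5*b)*(2*b) = -10*b**2)
o(-56) - y(-165) = (-56)**3 - (-10)*(-165)**2 = -175616 - (-10)*27225 = -175616 - 1*(-272250) = -175616 + 272250 = 96634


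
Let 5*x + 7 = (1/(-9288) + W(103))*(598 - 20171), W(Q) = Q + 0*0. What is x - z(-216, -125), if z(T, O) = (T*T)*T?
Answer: 89856674465/9288 ≈ 9.6745e+6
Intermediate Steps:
z(T, O) = T³ (z(T, O) = T²*T = T³)
W(Q) = Q (W(Q) = Q + 0 = Q)
x = -3744965983/9288 (x = -7/5 + ((1/(-9288) + 103)*(598 - 20171))/5 = -7/5 + ((-1/9288 + 103)*(-19573))/5 = -7/5 + ((956663/9288)*(-19573))/5 = -7/5 + (⅕)*(-18724764899/9288) = -7/5 - 18724764899/46440 = -3744965983/9288 ≈ -4.0321e+5)
x - z(-216, -125) = -3744965983/9288 - 1*(-216)³ = -3744965983/9288 - 1*(-10077696) = -3744965983/9288 + 10077696 = 89856674465/9288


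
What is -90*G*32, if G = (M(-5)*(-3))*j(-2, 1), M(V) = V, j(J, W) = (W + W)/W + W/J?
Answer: -64800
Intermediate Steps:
j(J, W) = 2 + W/J (j(J, W) = (2*W)/W + W/J = 2 + W/J)
G = 45/2 (G = (-5*(-3))*(2 + 1/(-2)) = 15*(2 + 1*(-½)) = 15*(2 - ½) = 15*(3/2) = 45/2 ≈ 22.500)
-90*G*32 = -90*45/2*32 = -2025*32 = -64800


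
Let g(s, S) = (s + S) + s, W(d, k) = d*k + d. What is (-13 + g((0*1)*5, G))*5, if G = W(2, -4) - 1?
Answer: -100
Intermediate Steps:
W(d, k) = d + d*k
G = -7 (G = 2*(1 - 4) - 1 = 2*(-3) - 1 = -6 - 1 = -7)
g(s, S) = S + 2*s (g(s, S) = (S + s) + s = S + 2*s)
(-13 + g((0*1)*5, G))*5 = (-13 + (-7 + 2*((0*1)*5)))*5 = (-13 + (-7 + 2*(0*5)))*5 = (-13 + (-7 + 2*0))*5 = (-13 + (-7 + 0))*5 = (-13 - 7)*5 = -20*5 = -100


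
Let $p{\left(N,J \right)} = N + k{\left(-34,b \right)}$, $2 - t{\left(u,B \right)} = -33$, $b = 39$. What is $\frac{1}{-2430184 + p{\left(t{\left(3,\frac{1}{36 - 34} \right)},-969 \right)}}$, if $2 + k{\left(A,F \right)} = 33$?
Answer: $- \frac{1}{2430118} \approx -4.115 \cdot 10^{-7}$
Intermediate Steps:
$k{\left(A,F \right)} = 31$ ($k{\left(A,F \right)} = -2 + 33 = 31$)
$t{\left(u,B \right)} = 35$ ($t{\left(u,B \right)} = 2 - -33 = 2 + 33 = 35$)
$p{\left(N,J \right)} = 31 + N$ ($p{\left(N,J \right)} = N + 31 = 31 + N$)
$\frac{1}{-2430184 + p{\left(t{\left(3,\frac{1}{36 - 34} \right)},-969 \right)}} = \frac{1}{-2430184 + \left(31 + 35\right)} = \frac{1}{-2430184 + 66} = \frac{1}{-2430118} = - \frac{1}{2430118}$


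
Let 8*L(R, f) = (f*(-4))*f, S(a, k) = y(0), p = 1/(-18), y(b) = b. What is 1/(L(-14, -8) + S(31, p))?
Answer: -1/32 ≈ -0.031250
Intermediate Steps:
p = -1/18 (p = 1*(-1/18) = -1/18 ≈ -0.055556)
S(a, k) = 0
L(R, f) = -f²/2 (L(R, f) = ((f*(-4))*f)/8 = ((-4*f)*f)/8 = (-4*f²)/8 = -f²/2)
1/(L(-14, -8) + S(31, p)) = 1/(-½*(-8)² + 0) = 1/(-½*64 + 0) = 1/(-32 + 0) = 1/(-32) = -1/32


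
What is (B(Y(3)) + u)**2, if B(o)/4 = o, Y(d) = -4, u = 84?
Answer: 4624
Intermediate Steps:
B(o) = 4*o
(B(Y(3)) + u)**2 = (4*(-4) + 84)**2 = (-16 + 84)**2 = 68**2 = 4624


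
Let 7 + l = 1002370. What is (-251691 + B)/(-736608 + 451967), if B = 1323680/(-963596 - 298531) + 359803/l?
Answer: 35379724913526850/40011334051332749 ≈ 0.88424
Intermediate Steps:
l = 1002363 (l = -7 + 1002370 = 1002363)
B = -96965641651/140567711789 (B = 1323680/(-963596 - 298531) + 359803/1002363 = 1323680/(-1262127) + 359803*(1/1002363) = 1323680*(-1/1262127) + 359803/1002363 = -1323680/1262127 + 359803/1002363 = -96965641651/140567711789 ≈ -0.68981)
(-251691 + B)/(-736608 + 451967) = (-251691 - 96965641651/140567711789)/(-736608 + 451967) = -35379724913526850/140567711789/(-284641) = -35379724913526850/140567711789*(-1/284641) = 35379724913526850/40011334051332749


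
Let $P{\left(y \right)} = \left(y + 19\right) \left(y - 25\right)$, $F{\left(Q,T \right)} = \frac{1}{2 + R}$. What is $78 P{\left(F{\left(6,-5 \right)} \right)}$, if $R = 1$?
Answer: $- \frac{111592}{3} \approx -37197.0$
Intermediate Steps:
$F{\left(Q,T \right)} = \frac{1}{3}$ ($F{\left(Q,T \right)} = \frac{1}{2 + 1} = \frac{1}{3}$)
$P{\left(y \right)} = \left(-25 + y\right) \left(19 + y\right)$ ($P{\left(y \right)} = \left(19 + y\right) \left(-25 + y\right) = \left(-25 + y\right) \left(19 + y\right)$)
$78 P{\left(F{\left(6,-5 \right)} \right)} = 78 \left(-475 + \left(\frac{1}{3}\right)^{2} - 2\right) = 78 \left(-475 + \frac{1}{9} - 2\right) = 78 \left(- \frac{4292}{9}\right) = - \frac{111592}{3}$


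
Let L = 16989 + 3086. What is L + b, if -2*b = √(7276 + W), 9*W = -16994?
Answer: 20075 - √48490/6 ≈ 20038.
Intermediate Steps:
W = -16994/9 (W = (⅑)*(-16994) = -16994/9 ≈ -1888.2)
b = -√48490/6 (b = -√(7276 - 16994/9)/2 = -√48490/6 ≈ -36.701)
L = 20075
L + b = 20075 - √48490/6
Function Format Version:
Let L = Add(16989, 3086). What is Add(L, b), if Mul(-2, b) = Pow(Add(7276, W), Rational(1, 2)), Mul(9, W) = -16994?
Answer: Add(20075, Mul(Rational(-1, 6), Pow(48490, Rational(1, 2)))) ≈ 20038.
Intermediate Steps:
W = Rational(-16994, 9) (W = Mul(Rational(1, 9), -16994) = Rational(-16994, 9) ≈ -1888.2)
b = Mul(Rational(-1, 6), Pow(48490, Rational(1, 2))) (b = Mul(Rational(-1, 2), Pow(Add(7276, Rational(-16994, 9)), Rational(1, 2))) = Mul(Rational(-1, 2), Pow(Rational(48490, 9), Rational(1, 2))) = Mul(Rational(-1, 2), Mul(Rational(1, 3), Pow(48490, Rational(1, 2)))) = Mul(Rational(-1, 6), Pow(48490, Rational(1, 2))) ≈ -36.701)
L = 20075
Add(L, b) = Add(20075, Mul(Rational(-1, 6), Pow(48490, Rational(1, 2))))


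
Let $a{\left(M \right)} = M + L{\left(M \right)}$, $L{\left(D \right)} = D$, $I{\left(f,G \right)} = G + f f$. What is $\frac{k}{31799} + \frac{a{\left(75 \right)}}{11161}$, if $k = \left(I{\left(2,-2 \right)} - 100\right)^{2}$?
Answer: $\frac{111960094}{354908639} \approx 0.31546$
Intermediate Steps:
$I{\left(f,G \right)} = G + f^{2}$
$k = 9604$ ($k = \left(\left(-2 + 2^{2}\right) - 100\right)^{2} = \left(\left(-2 + 4\right) - 100\right)^{2} = \left(2 - 100\right)^{2} = \left(-98\right)^{2} = 9604$)
$a{\left(M \right)} = 2 M$ ($a{\left(M \right)} = M + M = 2 M$)
$\frac{k}{31799} + \frac{a{\left(75 \right)}}{11161} = \frac{9604}{31799} + \frac{2 \cdot 75}{11161} = 9604 \cdot \frac{1}{31799} + 150 \cdot \frac{1}{11161} = \frac{9604}{31799} + \frac{150}{11161} = \frac{111960094}{354908639}$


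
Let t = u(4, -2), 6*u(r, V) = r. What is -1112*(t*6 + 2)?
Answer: -6672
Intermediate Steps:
u(r, V) = r/6
t = 2/3 (t = (1/6)*4 = 2/3 ≈ 0.66667)
-1112*(t*6 + 2) = -1112*((2/3)*6 + 2) = -1112*(4 + 2) = -1112*6 = -6672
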